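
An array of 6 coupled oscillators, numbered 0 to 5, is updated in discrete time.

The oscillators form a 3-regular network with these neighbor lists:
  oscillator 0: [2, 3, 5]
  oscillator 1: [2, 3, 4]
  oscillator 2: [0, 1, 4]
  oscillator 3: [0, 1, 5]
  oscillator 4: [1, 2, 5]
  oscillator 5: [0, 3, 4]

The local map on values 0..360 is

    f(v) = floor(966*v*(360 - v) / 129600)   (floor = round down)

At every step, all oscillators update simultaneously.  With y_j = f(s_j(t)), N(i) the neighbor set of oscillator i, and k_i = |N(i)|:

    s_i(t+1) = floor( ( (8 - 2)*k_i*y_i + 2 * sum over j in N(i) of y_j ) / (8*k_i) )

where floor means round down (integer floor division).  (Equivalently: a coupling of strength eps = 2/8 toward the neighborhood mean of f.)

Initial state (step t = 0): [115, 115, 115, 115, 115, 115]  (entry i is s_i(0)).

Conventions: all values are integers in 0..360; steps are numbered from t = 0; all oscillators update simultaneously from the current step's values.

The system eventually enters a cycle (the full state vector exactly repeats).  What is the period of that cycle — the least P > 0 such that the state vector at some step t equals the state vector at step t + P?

Answer: 2
Key observation: The state at step 9, [225, 225, 225, 225, 225, 225], reappears at step 11 — and no state repeats earlier — so the cycle the system enters has period 2.

Derivation:
t=0: [115, 115, 115, 115, 115, 115]
t=1: [210, 210, 210, 210, 210, 210]
t=2: [234, 234, 234, 234, 234, 234]
t=3: [219, 219, 219, 219, 219, 219]
t=4: [230, 230, 230, 230, 230, 230]
t=5: [222, 222, 222, 222, 222, 222]
t=6: [228, 228, 228, 228, 228, 228]
t=7: [224, 224, 224, 224, 224, 224]
t=8: [227, 227, 227, 227, 227, 227]
t=9: [225, 225, 225, 225, 225, 225]
t=10: [226, 226, 226, 226, 226, 226]
t=11: [225, 225, 225, 225, 225, 225]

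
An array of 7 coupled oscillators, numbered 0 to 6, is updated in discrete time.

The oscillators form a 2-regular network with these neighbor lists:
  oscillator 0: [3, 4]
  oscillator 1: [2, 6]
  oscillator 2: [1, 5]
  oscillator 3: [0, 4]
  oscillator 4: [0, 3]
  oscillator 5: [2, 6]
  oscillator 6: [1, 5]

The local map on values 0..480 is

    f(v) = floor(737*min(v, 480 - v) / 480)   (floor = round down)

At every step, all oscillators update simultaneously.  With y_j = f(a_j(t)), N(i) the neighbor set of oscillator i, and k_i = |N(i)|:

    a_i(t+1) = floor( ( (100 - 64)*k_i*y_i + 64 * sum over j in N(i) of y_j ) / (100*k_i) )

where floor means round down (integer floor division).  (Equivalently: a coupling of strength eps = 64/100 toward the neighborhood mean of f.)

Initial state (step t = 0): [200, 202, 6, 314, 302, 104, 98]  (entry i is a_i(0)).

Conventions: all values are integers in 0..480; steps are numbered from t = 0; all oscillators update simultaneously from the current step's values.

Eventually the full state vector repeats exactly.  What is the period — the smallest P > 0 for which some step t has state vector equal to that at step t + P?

Answer: 5
Key observation: The state at step 27, [365, 270, 270, 365, 365, 270, 270], reappears at step 32 — and no state repeats earlier — so the cycle the system enters has period 5.

Derivation:
t=0: [200, 202, 6, 314, 302, 104, 98]
t=1: [279, 162, 153, 277, 277, 108, 204]
t=2: [309, 264, 216, 310, 310, 234, 244]
t=3: [261, 340, 339, 261, 261, 351, 351]
t=4: [336, 209, 209, 336, 336, 203, 203]
t=5: [221, 317, 317, 221, 221, 313, 313]
t=6: [339, 251, 251, 339, 339, 254, 254]
t=7: [216, 349, 349, 216, 216, 348, 348]
t=8: [331, 201, 201, 331, 331, 201, 201]
t=9: [228, 308, 308, 228, 228, 308, 308]
t=10: [350, 264, 264, 350, 350, 264, 264]
t=11: [199, 331, 331, 199, 199, 331, 331]
t=12: [305, 228, 228, 305, 305, 228, 228]
t=13: [268, 350, 350, 268, 268, 350, 350]
t=14: [325, 199, 199, 325, 325, 199, 199]
t=15: [237, 305, 305, 237, 237, 305, 305]
t=16: [363, 268, 268, 363, 363, 268, 268]
t=17: [179, 325, 325, 179, 179, 325, 325]
t=18: [274, 237, 237, 274, 274, 237, 237]
t=19: [316, 363, 363, 316, 316, 363, 363]
t=20: [251, 179, 179, 251, 251, 179, 179]
t=21: [351, 274, 274, 351, 351, 274, 274]
t=22: [198, 316, 316, 198, 198, 316, 316]
t=23: [304, 251, 251, 304, 304, 251, 251]
t=24: [270, 351, 351, 270, 270, 351, 351]
t=25: [322, 198, 198, 322, 322, 198, 198]
t=26: [242, 304, 304, 242, 242, 304, 304]
t=27: [365, 270, 270, 365, 365, 270, 270]
t=28: [176, 322, 322, 176, 176, 322, 322]
t=29: [270, 242, 242, 270, 270, 242, 242]
t=30: [322, 365, 365, 322, 322, 365, 365]
t=31: [242, 176, 176, 242, 242, 176, 176]
t=32: [365, 270, 270, 365, 365, 270, 270]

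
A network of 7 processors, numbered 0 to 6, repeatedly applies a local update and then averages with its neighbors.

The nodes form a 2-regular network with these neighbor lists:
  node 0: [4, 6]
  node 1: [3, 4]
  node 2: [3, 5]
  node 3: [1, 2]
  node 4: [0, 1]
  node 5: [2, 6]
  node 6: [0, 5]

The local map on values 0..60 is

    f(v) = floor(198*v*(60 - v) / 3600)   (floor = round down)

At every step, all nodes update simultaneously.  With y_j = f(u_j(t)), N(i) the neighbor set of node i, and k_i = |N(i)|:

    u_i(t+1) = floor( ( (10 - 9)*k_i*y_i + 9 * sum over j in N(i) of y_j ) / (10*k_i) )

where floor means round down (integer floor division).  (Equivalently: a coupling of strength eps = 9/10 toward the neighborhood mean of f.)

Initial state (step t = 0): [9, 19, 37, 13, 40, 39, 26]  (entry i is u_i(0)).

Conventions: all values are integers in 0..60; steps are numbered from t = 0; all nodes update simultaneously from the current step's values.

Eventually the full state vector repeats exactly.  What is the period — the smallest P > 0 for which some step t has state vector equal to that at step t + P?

Answer: 2
Key observation: The state at step 14, [49, 49, 49, 49, 49, 49, 49], reappears at step 16 — and no state repeats earlier — so the cycle the system enters has period 2.

Derivation:
t=0: [9, 19, 37, 13, 40, 39, 26]
t=1: [43, 38, 39, 42, 34, 46, 36]
t=2: [46, 44, 38, 44, 43, 44, 38]
t=3: [41, 38, 38, 41, 36, 44, 37]
t=4: [46, 44, 40, 44, 43, 44, 40]
t=5: [41, 38, 38, 40, 36, 43, 37]
t=6: [46, 45, 42, 44, 43, 44, 41]
t=7: [40, 38, 38, 38, 36, 41, 37]
t=8: [46, 45, 43, 45, 44, 45, 43]
t=9: [38, 37, 37, 38, 36, 39, 36]
t=10: [46, 46, 45, 45, 45, 46, 45]
t=11: [36, 36, 36, 36, 35, 36, 35]
t=12: [47, 47, 47, 47, 47, 47, 47]
t=13: [33, 33, 33, 33, 33, 33, 33]
t=14: [49, 49, 49, 49, 49, 49, 49]
t=15: [29, 29, 29, 29, 29, 29, 29]
t=16: [49, 49, 49, 49, 49, 49, 49]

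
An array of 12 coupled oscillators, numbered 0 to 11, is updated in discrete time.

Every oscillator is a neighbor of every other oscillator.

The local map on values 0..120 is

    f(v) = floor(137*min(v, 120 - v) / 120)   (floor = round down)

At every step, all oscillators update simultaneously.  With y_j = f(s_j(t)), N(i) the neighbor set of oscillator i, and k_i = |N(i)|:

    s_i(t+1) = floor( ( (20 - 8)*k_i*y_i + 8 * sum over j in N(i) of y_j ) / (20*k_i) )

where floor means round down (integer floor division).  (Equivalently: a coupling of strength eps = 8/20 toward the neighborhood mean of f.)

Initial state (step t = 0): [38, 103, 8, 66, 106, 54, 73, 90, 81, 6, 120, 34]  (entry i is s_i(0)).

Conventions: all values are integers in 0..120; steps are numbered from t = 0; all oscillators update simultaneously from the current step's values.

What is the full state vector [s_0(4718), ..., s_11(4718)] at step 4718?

Answer: [68, 68, 68, 68, 68, 68, 68, 68, 68, 68, 68, 68]
Key observation: The state at step 9, [60, 60, 60, 60, 60, 60, 60, 60, 60, 60, 60, 60], reappears at step 13: the system is in a cycle of period 4 from step 9 on.  Therefore the state at step 4718 equals the state at step 9 + ((4718 - 9) mod 4) = 10, which is [68, 68, 68, 68, 68, 68, 68, 68, 68, 68, 68, 68].

Derivation:
t=0: [38, 103, 8, 66, 106, 54, 73, 90, 81, 6, 120, 34]
t=1: [38, 24, 19, 48, 22, 48, 43, 33, 38, 17, 13, 35]
t=2: [39, 30, 27, 45, 29, 45, 43, 36, 39, 26, 23, 37]
t=3: [42, 36, 34, 45, 35, 45, 44, 40, 42, 33, 31, 40]
t=4: [45, 42, 40, 47, 41, 47, 47, 44, 45, 39, 38, 44]
t=5: [50, 47, 46, 51, 47, 51, 51, 49, 50, 46, 45, 49]
t=6: [56, 53, 53, 56, 53, 56, 56, 54, 56, 53, 52, 54]
t=7: [62, 60, 60, 62, 60, 62, 62, 61, 62, 60, 60, 61]
t=8: [66, 67, 67, 66, 67, 66, 66, 67, 66, 67, 67, 67]
t=9: [60, 60, 60, 60, 60, 60, 60, 60, 60, 60, 60, 60]
t=10: [68, 68, 68, 68, 68, 68, 68, 68, 68, 68, 68, 68]
t=11: [59, 59, 59, 59, 59, 59, 59, 59, 59, 59, 59, 59]
t=12: [67, 67, 67, 67, 67, 67, 67, 67, 67, 67, 67, 67]
t=13: [60, 60, 60, 60, 60, 60, 60, 60, 60, 60, 60, 60]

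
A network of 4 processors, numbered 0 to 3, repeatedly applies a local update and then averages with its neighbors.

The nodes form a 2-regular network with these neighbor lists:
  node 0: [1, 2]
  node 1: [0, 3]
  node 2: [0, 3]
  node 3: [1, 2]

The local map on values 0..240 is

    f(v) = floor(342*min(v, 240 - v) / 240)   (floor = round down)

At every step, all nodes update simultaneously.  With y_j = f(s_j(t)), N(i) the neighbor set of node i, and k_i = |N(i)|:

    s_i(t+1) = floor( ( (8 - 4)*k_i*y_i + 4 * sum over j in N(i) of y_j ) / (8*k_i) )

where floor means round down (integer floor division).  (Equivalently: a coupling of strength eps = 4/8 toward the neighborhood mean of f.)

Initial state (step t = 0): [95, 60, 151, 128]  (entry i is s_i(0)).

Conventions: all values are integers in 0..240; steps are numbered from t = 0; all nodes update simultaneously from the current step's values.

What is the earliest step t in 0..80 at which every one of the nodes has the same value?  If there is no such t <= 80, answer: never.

Answer: 8
Key observation: Synchronization is absorbing here: once all nodes are equal they stay equal, and step 8 is the first all-equal step.

Derivation:
t=0: [95, 60, 151, 128]  (not all equal)
t=1: [120, 116, 136, 132]  (not all equal)
t=2: [163, 163, 155, 154]  (not all equal)
t=3: [112, 112, 118, 118]  (not all equal)
t=4: [161, 161, 165, 165]  (not all equal)
t=5: [110, 110, 107, 107]  (not all equal)
t=6: [155, 155, 153, 153]  (not all equal)
t=7: [121, 121, 122, 122]  (not all equal)
t=8: [168, 168, 168, 168]  (all equal)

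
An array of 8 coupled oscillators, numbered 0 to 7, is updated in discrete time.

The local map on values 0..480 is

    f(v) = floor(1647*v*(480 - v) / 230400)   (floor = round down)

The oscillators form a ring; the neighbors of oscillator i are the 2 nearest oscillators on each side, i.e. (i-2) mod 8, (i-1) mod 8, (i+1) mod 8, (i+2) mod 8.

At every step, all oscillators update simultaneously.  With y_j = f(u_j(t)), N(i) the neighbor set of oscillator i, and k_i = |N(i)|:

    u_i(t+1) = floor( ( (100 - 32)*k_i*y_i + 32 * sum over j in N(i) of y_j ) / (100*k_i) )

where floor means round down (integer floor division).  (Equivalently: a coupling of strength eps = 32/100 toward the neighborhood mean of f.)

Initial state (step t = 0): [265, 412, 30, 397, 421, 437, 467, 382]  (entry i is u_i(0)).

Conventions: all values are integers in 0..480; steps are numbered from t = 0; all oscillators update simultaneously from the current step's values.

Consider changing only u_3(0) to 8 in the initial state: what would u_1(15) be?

Answer: u_1(15) = 349
Key observation: This trace re-runs the system from the modified initial state.

Derivation:
t=0: [265, 412, 30, 8, 421, 437, 467, 382]
t=1: [325, 199, 130, 66, 144, 132, 108, 244]
t=2: [358, 374, 324, 244, 325, 322, 310, 389]
t=3: [314, 299, 354, 388, 365, 358, 358, 278]
t=4: [366, 370, 321, 278, 299, 313, 322, 383]
t=5: [305, 303, 357, 385, 382, 366, 352, 286]
t=6: [372, 368, 316, 278, 277, 302, 326, 380]
t=7: [298, 306, 362, 388, 393, 375, 350, 290]
t=8: [375, 365, 308, 270, 259, 288, 325, 377]
t=9: [296, 311, 368, 393, 401, 384, 353, 295]
t=10: [374, 360, 298, 258, 243, 273, 319, 372]
t=11: [300, 318, 376, 398, 404, 391, 360, 304]
t=12: [369, 352, 286, 247, 234, 260, 308, 364]
t=13: [310, 330, 384, 402, 406, 397, 370, 316]
t=14: [357, 338, 272, 237, 226, 247, 292, 351]
t=15: [329, 349, 392, 404, 408, 402, 383, 336]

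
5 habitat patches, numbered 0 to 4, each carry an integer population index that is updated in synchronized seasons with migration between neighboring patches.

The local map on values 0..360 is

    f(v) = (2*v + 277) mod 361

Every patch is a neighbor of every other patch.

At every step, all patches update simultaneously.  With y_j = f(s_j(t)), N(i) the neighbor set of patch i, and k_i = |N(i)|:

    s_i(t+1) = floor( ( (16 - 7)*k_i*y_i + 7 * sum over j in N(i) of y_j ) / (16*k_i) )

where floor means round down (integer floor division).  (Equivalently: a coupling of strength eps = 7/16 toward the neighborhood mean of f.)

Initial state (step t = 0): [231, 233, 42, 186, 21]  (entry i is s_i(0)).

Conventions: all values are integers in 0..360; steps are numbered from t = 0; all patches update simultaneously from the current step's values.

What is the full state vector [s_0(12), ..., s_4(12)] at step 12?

Answer: [182, 183, 180, 138, 141]

Derivation:
t=0: [231, 233, 42, 186, 21]
t=1: [78, 80, 70, 201, 215]
t=2: [127, 129, 120, 239, 251]
t=3: [141, 143, 135, 79, 90]
t=4: [172, 174, 166, 116, 126]
t=5: [236, 238, 231, 186, 195]
t=6: [85, 87, 80, 203, 211]
t=7: [138, 140, 134, 245, 252]
t=8: [160, 162, 157, 94, 100]
t=9: [208, 210, 205, 148, 153]
t=10: [306, 308, 303, 252, 256]
t=11: [144, 145, 141, 95, 98]
t=12: [182, 183, 180, 138, 141]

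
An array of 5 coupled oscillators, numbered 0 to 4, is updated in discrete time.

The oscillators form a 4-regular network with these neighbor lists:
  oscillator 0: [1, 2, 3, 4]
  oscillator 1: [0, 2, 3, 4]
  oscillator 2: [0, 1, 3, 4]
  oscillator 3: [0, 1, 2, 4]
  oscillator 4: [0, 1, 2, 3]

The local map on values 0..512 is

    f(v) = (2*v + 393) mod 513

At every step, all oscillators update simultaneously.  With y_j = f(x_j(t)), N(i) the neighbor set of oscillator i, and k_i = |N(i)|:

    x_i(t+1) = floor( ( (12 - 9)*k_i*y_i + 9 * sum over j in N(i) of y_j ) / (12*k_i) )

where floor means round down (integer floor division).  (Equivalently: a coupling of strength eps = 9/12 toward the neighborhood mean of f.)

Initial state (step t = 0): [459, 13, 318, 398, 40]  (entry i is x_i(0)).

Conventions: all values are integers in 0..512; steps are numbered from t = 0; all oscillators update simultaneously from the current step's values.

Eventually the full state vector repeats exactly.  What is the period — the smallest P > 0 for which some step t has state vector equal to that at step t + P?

Answer: 18
Key observation: The state at step 4, [278, 278, 278, 278, 278], reappears at step 22 — and no state repeats earlier — so the cycle the system enters has period 18.

Derivation:
t=0: [459, 13, 318, 398, 40]
t=1: [269, 278, 252, 262, 281]
t=2: [416, 418, 414, 416, 418]
t=3: [199, 200, 199, 199, 200]
t=4: [278, 278, 278, 278, 278]
t=5: [436, 436, 436, 436, 436]
t=6: [239, 239, 239, 239, 239]
t=7: [358, 358, 358, 358, 358]
t=8: [83, 83, 83, 83, 83]
t=9: [46, 46, 46, 46, 46]
t=10: [485, 485, 485, 485, 485]
t=11: [337, 337, 337, 337, 337]
t=12: [41, 41, 41, 41, 41]
t=13: [475, 475, 475, 475, 475]
t=14: [317, 317, 317, 317, 317]
t=15: [1, 1, 1, 1, 1]
t=16: [395, 395, 395, 395, 395]
t=17: [157, 157, 157, 157, 157]
t=18: [194, 194, 194, 194, 194]
t=19: [268, 268, 268, 268, 268]
t=20: [416, 416, 416, 416, 416]
t=21: [199, 199, 199, 199, 199]
t=22: [278, 278, 278, 278, 278]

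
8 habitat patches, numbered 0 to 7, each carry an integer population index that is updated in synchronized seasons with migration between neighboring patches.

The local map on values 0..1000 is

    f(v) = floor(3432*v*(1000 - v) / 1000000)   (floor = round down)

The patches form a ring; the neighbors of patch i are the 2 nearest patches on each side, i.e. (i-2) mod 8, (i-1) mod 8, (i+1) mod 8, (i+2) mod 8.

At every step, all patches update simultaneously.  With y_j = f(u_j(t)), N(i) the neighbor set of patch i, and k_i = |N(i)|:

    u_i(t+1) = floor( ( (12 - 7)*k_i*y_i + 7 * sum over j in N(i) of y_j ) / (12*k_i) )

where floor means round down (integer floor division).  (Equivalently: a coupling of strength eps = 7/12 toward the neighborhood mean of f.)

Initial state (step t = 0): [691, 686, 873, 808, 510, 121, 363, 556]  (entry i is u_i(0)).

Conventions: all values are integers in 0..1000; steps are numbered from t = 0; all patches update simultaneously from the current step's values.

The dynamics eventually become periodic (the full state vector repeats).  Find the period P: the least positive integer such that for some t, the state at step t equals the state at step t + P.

Simulating step by step:
t=0: [691, 686, 873, 808, 510, 121, 363, 556]
t=1: [707, 671, 575, 563, 658, 593, 738, 736]
t=2: [722, 761, 798, 817, 784, 774, 710, 708]
t=3: [664, 619, 581, 557, 588, 615, 670, 677]
t=4: [778, 803, 822, 831, 820, 802, 776, 771]
t=5: [574, 543, 518, 505, 520, 545, 576, 583]
t=6: [842, 848, 852, 854, 852, 848, 842, 840]
t=7: [451, 443, 436, 432, 436, 443, 451, 454]
t=8: [847, 846, 844, 843, 844, 846, 847, 848]
t=9: [445, 447, 449, 451, 449, 447, 445, 444]
t=10: [847, 848, 848, 848, 848, 848, 847, 847]
t=11: [443, 442, 442, 442, 442, 442, 443, 443]
t=12: [846, 846, 846, 846, 846, 846, 846, 846]
t=13: [447, 447, 447, 447, 447, 447, 447, 447]
t=14: [848, 848, 848, 848, 848, 848, 848, 848]
t=15: [442, 442, 442, 442, 442, 442, 442, 442]
t=16: [846, 846, 846, 846, 846, 846, 846, 846]

Answer: 4
Key observation: The state at step 12, [846, 846, 846, 846, 846, 846, 846, 846], reappears at step 16 — and no state repeats earlier — so the cycle the system enters has period 4.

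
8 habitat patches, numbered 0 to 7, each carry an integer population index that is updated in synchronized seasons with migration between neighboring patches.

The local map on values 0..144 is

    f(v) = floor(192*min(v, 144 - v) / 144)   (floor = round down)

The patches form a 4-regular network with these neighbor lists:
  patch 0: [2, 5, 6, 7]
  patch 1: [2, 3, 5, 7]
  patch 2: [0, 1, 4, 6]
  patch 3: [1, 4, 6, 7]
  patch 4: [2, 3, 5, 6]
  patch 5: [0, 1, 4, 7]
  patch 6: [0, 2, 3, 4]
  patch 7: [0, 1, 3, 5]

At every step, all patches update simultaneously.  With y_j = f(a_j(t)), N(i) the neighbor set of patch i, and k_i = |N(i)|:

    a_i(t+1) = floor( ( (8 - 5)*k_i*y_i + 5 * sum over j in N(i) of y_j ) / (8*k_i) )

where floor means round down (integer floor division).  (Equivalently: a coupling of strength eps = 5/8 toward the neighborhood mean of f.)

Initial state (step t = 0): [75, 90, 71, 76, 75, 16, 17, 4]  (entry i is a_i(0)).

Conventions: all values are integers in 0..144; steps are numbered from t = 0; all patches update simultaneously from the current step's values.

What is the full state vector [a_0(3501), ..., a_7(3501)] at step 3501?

Simulating step by step:
t=0: [75, 90, 71, 76, 75, 16, 17, 4]
t=1: [56, 59, 78, 63, 69, 48, 65, 44]
t=2: [74, 75, 84, 80, 84, 71, 85, 68]
t=3: [88, 89, 83, 85, 82, 90, 82, 90]
t=4: [75, 74, 78, 77, 79, 74, 79, 73]
t=5: [90, 91, 88, 89, 87, 91, 87, 92]
t=6: [72, 70, 73, 72, 74, 71, 74, 70]
t=7: [94, 93, 93, 94, 93, 93, 94, 94]
t=8: [66, 67, 67, 66, 67, 67, 66, 66]
t=9: [88, 88, 88, 88, 88, 88, 88, 88]
t=10: [74, 74, 74, 74, 74, 74, 74, 74]
t=11: [93, 93, 93, 93, 93, 93, 93, 93]
t=12: [68, 68, 68, 68, 68, 68, 68, 68]
t=13: [90, 90, 90, 90, 90, 90, 90, 90]
t=14: [72, 72, 72, 72, 72, 72, 72, 72]
t=15: [96, 96, 96, 96, 96, 96, 96, 96]
t=16: [64, 64, 64, 64, 64, 64, 64, 64]
t=17: [85, 85, 85, 85, 85, 85, 85, 85]
t=18: [78, 78, 78, 78, 78, 78, 78, 78]
t=19: [88, 88, 88, 88, 88, 88, 88, 88]

Answer: [93, 93, 93, 93, 93, 93, 93, 93]
Key observation: The state at step 9, [88, 88, 88, 88, 88, 88, 88, 88], reappears at step 19: the system is in a cycle of period 10 from step 9 on.  Therefore the state at step 3501 equals the state at step 9 + ((3501 - 9) mod 10) = 11, which is [93, 93, 93, 93, 93, 93, 93, 93].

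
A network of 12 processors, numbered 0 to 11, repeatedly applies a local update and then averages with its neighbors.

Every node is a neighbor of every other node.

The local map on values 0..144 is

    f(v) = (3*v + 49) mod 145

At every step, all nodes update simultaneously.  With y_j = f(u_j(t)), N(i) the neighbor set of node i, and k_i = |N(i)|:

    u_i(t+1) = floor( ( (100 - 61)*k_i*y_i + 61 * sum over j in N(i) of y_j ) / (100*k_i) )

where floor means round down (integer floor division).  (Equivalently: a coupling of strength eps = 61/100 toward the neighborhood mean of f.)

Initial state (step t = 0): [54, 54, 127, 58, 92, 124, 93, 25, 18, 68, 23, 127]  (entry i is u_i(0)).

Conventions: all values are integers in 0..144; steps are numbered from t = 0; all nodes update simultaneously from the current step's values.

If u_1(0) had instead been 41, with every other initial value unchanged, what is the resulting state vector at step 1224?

Simulating step by step:
t=0: [54, 41, 127, 58, 92, 124, 93, 25, 18, 68, 23, 127]
t=1: [83, 70, 108, 87, 73, 105, 74, 102, 95, 97, 100, 108]
t=2: [49, 85, 74, 53, 88, 71, 89, 68, 61, 63, 66, 74]
t=3: [68, 56, 94, 72, 59, 91, 60, 88, 81, 83, 86, 94]
t=4: [71, 58, 48, 75, 61, 45, 62, 42, 35, 37, 40, 48]
t=5: [78, 65, 55, 82, 68, 52, 69, 49, 42, 44, 47, 55]
t=6: [91, 78, 68, 47, 81, 65, 82, 62, 55, 57, 60, 68]
t=7: [58, 93, 83, 62, 48, 80, 49, 77, 70, 72, 75, 83]
t=8: [79, 66, 56, 83, 69, 101, 70, 98, 91, 93, 96, 56]
t=9: [94, 81, 71, 49, 84, 67, 85, 64, 57, 59, 62, 71]
t=10: [58, 45, 83, 61, 48, 79, 49, 76, 69, 71, 74, 83]
t=11: [78, 65, 55, 81, 68, 99, 69, 96, 89, 91, 94, 55]
t=12: [90, 77, 67, 44, 80, 62, 81, 59, 52, 54, 57, 67]
t=13: [61, 96, 86, 63, 99, 81, 52, 78, 71, 73, 76, 86]
t=14: [78, 65, 54, 80, 68, 49, 69, 95, 88, 90, 93, 54]
t=15: [97, 83, 72, 99, 86, 67, 87, 65, 58, 60, 63, 72]
t=16: [63, 49, 87, 65, 52, 82, 53, 80, 73, 75, 78, 87]
t=17: [83, 69, 59, 85, 72, 54, 73, 100, 93, 95, 98, 59]
t=18: [46, 81, 71, 48, 84, 66, 85, 63, 56, 58, 61, 71]
t=19: [57, 44, 82, 59, 47, 77, 48, 74, 67, 69, 72, 82]
t=20: [74, 61, 51, 76, 64, 94, 65, 91, 84, 86, 89, 51]
t=21: [85, 72, 62, 87, 75, 57, 76, 54, 46, 48, 52, 62]
t=22: [53, 89, 79, 55, 92, 74, 93, 71, 63, 65, 69, 79]
t=23: [79, 67, 105, 81, 70, 100, 71, 97, 89, 91, 95, 105]
t=24: [93, 81, 71, 47, 84, 66, 85, 63, 55, 57, 61, 71]
t=25: [55, 43, 81, 57, 46, 76, 47, 73, 65, 67, 71, 81]
t=26: [69, 57, 47, 71, 60, 90, 61, 87, 79, 81, 85, 47]
t=27: [79, 67, 57, 81, 70, 52, 71, 49, 89, 43, 47, 57]
t=28: [93, 81, 71, 47, 84, 66, 85, 63, 55, 57, 61, 71]

Answer: [93, 81, 71, 47, 84, 66, 85, 63, 55, 57, 61, 71]
Key observation: The state at step 24, [93, 81, 71, 47, 84, 66, 85, 63, 55, 57, 61, 71], reappears at step 28: the system is in a cycle of period 4 from step 24 on.  Therefore the state at step 1224 equals the state at step 24 + ((1224 - 24) mod 4) = 24, which is [93, 81, 71, 47, 84, 66, 85, 63, 55, 57, 61, 71].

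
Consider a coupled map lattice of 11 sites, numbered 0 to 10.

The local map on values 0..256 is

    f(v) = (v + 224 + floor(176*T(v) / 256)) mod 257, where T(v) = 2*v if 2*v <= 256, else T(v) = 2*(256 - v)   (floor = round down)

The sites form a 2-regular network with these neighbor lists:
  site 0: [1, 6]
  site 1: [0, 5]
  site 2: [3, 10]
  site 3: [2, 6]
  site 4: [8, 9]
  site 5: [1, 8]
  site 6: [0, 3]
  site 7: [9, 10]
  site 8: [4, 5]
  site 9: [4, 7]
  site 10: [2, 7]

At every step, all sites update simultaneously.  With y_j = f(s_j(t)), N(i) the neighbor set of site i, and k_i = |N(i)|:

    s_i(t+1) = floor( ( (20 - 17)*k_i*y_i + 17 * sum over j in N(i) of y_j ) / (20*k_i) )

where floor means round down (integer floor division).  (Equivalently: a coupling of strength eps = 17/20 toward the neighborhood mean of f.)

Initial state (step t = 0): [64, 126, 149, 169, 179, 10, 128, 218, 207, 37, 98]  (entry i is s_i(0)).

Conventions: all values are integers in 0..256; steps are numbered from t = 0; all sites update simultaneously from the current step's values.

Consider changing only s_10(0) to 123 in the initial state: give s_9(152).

Answer: s_9(152) = 47
Key observation: The state at step 22, [233, 233, 47, 205, 205, 233, 139, 111, 139, 47, 111], reappears at step 32: the system is in a cycle of period 10 from step 22 on.  Therefore the state at step 152 equals the state at step 22 + ((152 - 22) mod 10) = 22, which is [233, 233, 47, 205, 205, 233, 139, 111, 139, 47, 111].

Derivation:
t=0: [64, 126, 149, 169, 179, 10, 128, 218, 207, 37, 123]
t=1: [27, 156, 110, 46, 163, 143, 161, 59, 247, 215, 103]
t=2: [6, 17, 156, 108, 197, 98, 45, 206, 37, 81, 174]
t=3: [69, 186, 202, 65, 127, 55, 206, 211, 196, 230, 141]
t=4: [227, 133, 91, 223, 204, 224, 142, 138, 82, 141, 206]
t=5: [43, 200, 229, 116, 108, 108, 200, 107, 226, 108, 118]
t=6: [217, 160, 242, 239, 227, 236, 168, 232, 224, 222, 230]
t=7: [145, 198, 230, 240, 234, 135, 236, 233, 232, 232, 230]
t=8: [202, 44, 230, 230, 231, 203, 134, 231, 137, 231, 231]
t=9: [71, 216, 232, 138, 137, 70, 203, 232, 202, 232, 232]
t=10: [224, 149, 137, 202, 203, 224, 97, 232, 97, 137, 232]
t=11: [121, 200, 203, 124, 124, 121, 232, 137, 232, 202, 137]
t=12: [240, 252, 42, 202, 202, 240, 144, 109, 144, 42, 108]
t=13: [132, 228, 207, 67, 67, 132, 201, 156, 201, 208, 157]
t=14: [204, 45, 90, 224, 224, 204, 95, 104, 95, 90, 104]
t=15: [148, 216, 217, 193, 193, 148, 231, 199, 231, 217, 199]
t=16: [200, 40, 243, 236, 236, 200, 141, 241, 141, 243, 241]
t=17: [66, 216, 228, 134, 134, 66, 202, 227, 202, 228, 227]
t=18: [222, 140, 138, 203, 203, 222, 93, 233, 93, 138, 233]
t=19: [118, 201, 202, 120, 120, 118, 230, 137, 230, 202, 137]
t=20: [238, 246, 147, 239, 239, 238, 246, 109, 246, 147, 109]
t=21: [226, 228, 193, 132, 132, 226, 228, 131, 228, 193, 131]
t=22: [233, 233, 47, 205, 205, 233, 139, 111, 139, 47, 111]
t=23: [136, 231, 212, 73, 73, 136, 202, 165, 202, 212, 165]
t=24: [203, 44, 95, 225, 225, 203, 100, 101, 100, 95, 101]
t=25: [153, 216, 215, 203, 203, 153, 232, 200, 232, 215, 200]
t=26: [200, 39, 242, 236, 236, 200, 139, 241, 139, 242, 241]
t=27: [65, 216, 228, 135, 135, 65, 202, 228, 202, 228, 228]
t=28: [222, 138, 138, 203, 203, 222, 92, 233, 92, 138, 233]
t=29: [118, 201, 202, 119, 119, 118, 230, 137, 230, 202, 137]
t=30: [238, 246, 146, 239, 239, 238, 245, 109, 245, 146, 109]
t=31: [226, 228, 194, 133, 133, 226, 228, 132, 228, 194, 132]
t=32: [233, 233, 47, 205, 205, 233, 139, 111, 139, 47, 111]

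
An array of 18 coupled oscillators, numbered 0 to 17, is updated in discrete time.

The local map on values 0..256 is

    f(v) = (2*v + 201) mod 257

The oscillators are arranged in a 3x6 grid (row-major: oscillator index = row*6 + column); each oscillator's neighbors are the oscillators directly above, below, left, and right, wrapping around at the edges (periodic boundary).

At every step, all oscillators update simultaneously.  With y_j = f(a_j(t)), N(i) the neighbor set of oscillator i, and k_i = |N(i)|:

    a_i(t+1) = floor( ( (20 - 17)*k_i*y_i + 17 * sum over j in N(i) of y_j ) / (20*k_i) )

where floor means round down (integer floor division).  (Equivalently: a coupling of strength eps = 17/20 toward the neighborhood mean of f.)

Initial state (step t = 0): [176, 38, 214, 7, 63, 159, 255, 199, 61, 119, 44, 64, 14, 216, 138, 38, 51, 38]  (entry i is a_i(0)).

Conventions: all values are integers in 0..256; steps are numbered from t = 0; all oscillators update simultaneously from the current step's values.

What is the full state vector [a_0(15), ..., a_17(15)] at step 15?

Answer: [120, 112, 160, 198, 177, 134, 120, 111, 161, 197, 178, 133, 110, 117, 150, 203, 168, 138]

Derivation:
t=0: [176, 38, 214, 7, 63, 159, 255, 199, 61, 119, 44, 64, 14, 216, 138, 38, 51, 38]
t=1: [101, 79, 127, 114, 73, 43, 119, 98, 137, 98, 83, 64, 114, 135, 101, 143, 37, 77]
t=2: [125, 163, 165, 165, 83, 90, 139, 173, 165, 176, 84, 100, 161, 151, 204, 135, 114, 76]
t=3: [107, 106, 32, 83, 106, 134, 114, 110, 41, 82, 115, 139, 162, 68, 119, 100, 138, 109]
t=4: [140, 110, 101, 104, 175, 180, 143, 116, 102, 112, 176, 186, 123, 121, 82, 153, 168, 165]
t=5: [167, 180, 143, 150, 61, 78, 172, 181, 149, 150, 66, 79, 168, 163, 171, 133, 76, 70]
t=6: [45, 73, 153, 195, 119, 73, 46, 78, 153, 200, 119, 77, 35, 33, 152, 161, 107, 80]
t=7: [53, 97, 178, 123, 135, 102, 57, 97, 183, 123, 138, 102, 41, 97, 147, 122, 125, 92]
t=8: [86, 99, 137, 163, 191, 136, 85, 102, 137, 166, 191, 139, 83, 135, 125, 200, 188, 128]
t=9: [141, 169, 153, 85, 87, 161, 143, 168, 155, 85, 89, 160, 153, 158, 185, 74, 99, 159]
t=10: [143, 110, 133, 139, 99, 77, 142, 112, 132, 140, 99, 78, 136, 75, 135, 104, 92, 87]
t=11: [184, 173, 203, 188, 146, 140, 185, 172, 204, 187, 147, 139, 174, 176, 173, 190, 136, 132]
t=12: [82, 51, 61, 106, 192, 186, 81, 52, 60, 107, 191, 187, 81, 33, 67, 89, 191, 179]
t=13: [83, 56, 83, 112, 85, 69, 84, 55, 83, 111, 86, 68, 73, 60, 67, 116, 75, 69]
t=14: [88, 80, 104, 145, 114, 94, 87, 80, 103, 146, 113, 95, 91, 68, 109, 133, 117, 85]
t=15: [120, 112, 160, 198, 177, 134, 120, 111, 161, 197, 178, 133, 110, 117, 150, 203, 168, 138]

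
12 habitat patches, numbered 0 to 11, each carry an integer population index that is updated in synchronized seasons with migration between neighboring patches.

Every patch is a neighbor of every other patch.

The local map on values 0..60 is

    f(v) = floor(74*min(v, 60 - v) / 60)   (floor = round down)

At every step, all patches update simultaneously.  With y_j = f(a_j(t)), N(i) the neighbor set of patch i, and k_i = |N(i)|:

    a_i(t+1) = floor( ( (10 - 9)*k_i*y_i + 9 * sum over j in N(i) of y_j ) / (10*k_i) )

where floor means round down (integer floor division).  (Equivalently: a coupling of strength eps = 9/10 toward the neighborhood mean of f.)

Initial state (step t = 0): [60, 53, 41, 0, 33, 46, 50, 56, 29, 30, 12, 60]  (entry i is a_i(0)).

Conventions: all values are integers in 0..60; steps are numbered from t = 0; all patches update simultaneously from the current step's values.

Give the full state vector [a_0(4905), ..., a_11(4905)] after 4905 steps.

Simulating step by step:
t=0: [60, 53, 41, 0, 33, 46, 50, 56, 29, 30, 12, 60]
t=1: [14, 15, 15, 14, 15, 15, 15, 15, 15, 15, 15, 14]
t=2: [17, 17, 17, 17, 17, 17, 17, 17, 17, 17, 17, 17]
t=3: [20, 20, 20, 20, 20, 20, 20, 20, 20, 20, 20, 20]
t=4: [24, 24, 24, 24, 24, 24, 24, 24, 24, 24, 24, 24]
t=5: [29, 29, 29, 29, 29, 29, 29, 29, 29, 29, 29, 29]
t=6: [35, 35, 35, 35, 35, 35, 35, 35, 35, 35, 35, 35]
t=7: [30, 30, 30, 30, 30, 30, 30, 30, 30, 30, 30, 30]
t=8: [37, 37, 37, 37, 37, 37, 37, 37, 37, 37, 37, 37]
t=9: [28, 28, 28, 28, 28, 28, 28, 28, 28, 28, 28, 28]
t=10: [34, 34, 34, 34, 34, 34, 34, 34, 34, 34, 34, 34]
t=11: [32, 32, 32, 32, 32, 32, 32, 32, 32, 32, 32, 32]
t=12: [34, 34, 34, 34, 34, 34, 34, 34, 34, 34, 34, 34]

Answer: [32, 32, 32, 32, 32, 32, 32, 32, 32, 32, 32, 32]
Key observation: The state at step 10, [34, 34, 34, 34, 34, 34, 34, 34, 34, 34, 34, 34], reappears at step 12: the system is in a cycle of period 2 from step 10 on.  Therefore the state at step 4905 equals the state at step 10 + ((4905 - 10) mod 2) = 11, which is [32, 32, 32, 32, 32, 32, 32, 32, 32, 32, 32, 32].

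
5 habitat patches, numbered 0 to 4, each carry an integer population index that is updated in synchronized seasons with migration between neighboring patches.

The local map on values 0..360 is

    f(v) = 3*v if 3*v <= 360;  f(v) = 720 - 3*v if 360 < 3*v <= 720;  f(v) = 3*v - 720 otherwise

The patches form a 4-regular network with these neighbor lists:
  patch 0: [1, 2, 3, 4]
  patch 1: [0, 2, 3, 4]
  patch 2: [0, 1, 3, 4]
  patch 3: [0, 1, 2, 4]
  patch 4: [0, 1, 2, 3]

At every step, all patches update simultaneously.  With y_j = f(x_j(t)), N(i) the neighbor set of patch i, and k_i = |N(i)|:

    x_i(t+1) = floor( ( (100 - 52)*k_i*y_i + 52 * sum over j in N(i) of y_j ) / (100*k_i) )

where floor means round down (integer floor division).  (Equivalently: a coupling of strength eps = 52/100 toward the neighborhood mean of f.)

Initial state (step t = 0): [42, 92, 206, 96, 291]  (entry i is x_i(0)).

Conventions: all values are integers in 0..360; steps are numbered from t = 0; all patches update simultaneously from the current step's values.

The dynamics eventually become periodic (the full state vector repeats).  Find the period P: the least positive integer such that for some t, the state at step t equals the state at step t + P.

Simulating step by step:
t=0: [42, 92, 206, 96, 291]
t=1: [166, 219, 158, 223, 176]
t=2: [178, 122, 186, 118, 167]
t=3: [230, 289, 222, 289, 242]
t=4: [60, 101, 68, 101, 52]
t=5: [211, 255, 220, 255, 203]
t=6: [75, 60, 66, 60, 84]
t=7: [213, 197, 203, 197, 222]
t=8: [93, 110, 104, 110, 84]
t=9: [293, 310, 304, 310, 283]
t=10: [172, 190, 184, 190, 162]
t=11: [189, 170, 176, 170, 199]
t=12: [168, 188, 182, 188, 158]
t=13: [198, 177, 184, 177, 209]
t=14: [143, 165, 158, 165, 132]
t=15: [272, 249, 256, 249, 283]
t=16: [76, 51, 59, 51, 87]
t=17: [206, 179, 188, 179, 217]
t=18: [125, 154, 144, 154, 114]
t=19: [314, 284, 294, 284, 313]
t=20: [190, 158, 169, 158, 189]
t=21: [183, 217, 205, 217, 184]
t=22: [135, 99, 112, 99, 134]
t=23: [313, 307, 320, 307, 314]
t=24: [217, 211, 224, 211, 218]
t=25: [70, 76, 63, 76, 69]
t=26: [211, 217, 204, 217, 210]
t=27: [85, 79, 92, 79, 86]
t=28: [253, 247, 260, 247, 254]
t=29: [37, 31, 44, 31, 38]
t=30: [109, 103, 116, 103, 110]
t=31: [325, 319, 332, 319, 326]
t=32: [253, 247, 260, 247, 254]

Answer: 4
Key observation: The state at step 28, [253, 247, 260, 247, 254], reappears at step 32 — and no state repeats earlier — so the cycle the system enters has period 4.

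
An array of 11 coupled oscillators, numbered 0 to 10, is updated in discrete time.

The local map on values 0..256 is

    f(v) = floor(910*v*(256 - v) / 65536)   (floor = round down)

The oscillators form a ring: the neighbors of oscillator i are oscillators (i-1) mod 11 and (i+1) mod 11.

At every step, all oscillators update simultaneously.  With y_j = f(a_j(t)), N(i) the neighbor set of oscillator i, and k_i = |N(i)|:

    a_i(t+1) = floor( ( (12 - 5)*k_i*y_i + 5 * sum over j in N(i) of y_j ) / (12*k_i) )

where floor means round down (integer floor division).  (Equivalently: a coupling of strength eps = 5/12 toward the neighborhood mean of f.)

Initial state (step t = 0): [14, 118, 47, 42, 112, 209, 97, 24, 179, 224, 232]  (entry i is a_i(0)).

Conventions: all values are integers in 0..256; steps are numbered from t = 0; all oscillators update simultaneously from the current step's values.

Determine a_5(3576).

Simulating step by step:
t=0: [14, 118, 47, 42, 112, 209, 97, 24, 179, 224, 232]
t=1: [90, 169, 152, 147, 184, 170, 169, 129, 148, 113, 75]
t=2: [202, 207, 216, 213, 195, 199, 208, 220, 222, 215, 199]
t=3: [149, 137, 125, 133, 155, 154, 135, 114, 108, 125, 148]
t=4: [222, 225, 226, 224, 219, 219, 223, 223, 222, 224, 222]
t=5: [102, 97, 95, 100, 109, 109, 104, 102, 102, 101, 102]
t=6: [217, 214, 213, 216, 220, 221, 219, 218, 217, 217, 217]
t=7: [118, 123, 124, 118, 110, 108, 111, 114, 116, 117, 117]
t=8: [226, 226, 226, 225, 223, 221, 222, 224, 224, 225, 225]
t=9: [94, 94, 94, 96, 101, 105, 103, 100, 98, 96, 95]
t=10: [211, 211, 211, 213, 216, 218, 218, 216, 214, 213, 212]
t=11: [130, 131, 130, 126, 119, 115, 115, 119, 123, 126, 129]
t=12: [227, 227, 227, 226, 226, 225, 225, 226, 226, 227, 227]
t=13: [91, 91, 91, 93, 94, 95, 95, 94, 93, 91, 91]
t=14: [208, 208, 208, 209, 211, 211, 211, 211, 209, 208, 208]
t=15: [138, 138, 137, 135, 132, 131, 131, 132, 135, 137, 138]
t=16: [226, 226, 226, 226, 226, 227, 227, 226, 226, 226, 226]
t=17: [94, 94, 94, 94, 93, 91, 91, 93, 94, 94, 94]
t=18: [211, 211, 211, 210, 209, 208, 208, 209, 210, 211, 211]
t=19: [131, 131, 131, 133, 136, 137, 137, 136, 133, 131, 131]
t=20: [227, 227, 227, 226, 226, 226, 226, 226, 226, 227, 227]
t=21: [91, 91, 91, 93, 94, 94, 94, 94, 93, 91, 91]
t=22: [208, 208, 208, 209, 210, 211, 211, 210, 209, 208, 208]
t=23: [138, 138, 137, 136, 133, 131, 131, 133, 136, 137, 138]
t=24: [226, 226, 226, 226, 226, 227, 227, 226, 226, 226, 226]

Answer: a_5(3576) = 227
Key observation: The state at step 16, [226, 226, 226, 226, 226, 227, 227, 226, 226, 226, 226], reappears at step 24: the system is in a cycle of period 8 from step 16 on.  Therefore the state at step 3576 equals the state at step 16 + ((3576 - 16) mod 8) = 16, which is [226, 226, 226, 226, 226, 227, 227, 226, 226, 226, 226].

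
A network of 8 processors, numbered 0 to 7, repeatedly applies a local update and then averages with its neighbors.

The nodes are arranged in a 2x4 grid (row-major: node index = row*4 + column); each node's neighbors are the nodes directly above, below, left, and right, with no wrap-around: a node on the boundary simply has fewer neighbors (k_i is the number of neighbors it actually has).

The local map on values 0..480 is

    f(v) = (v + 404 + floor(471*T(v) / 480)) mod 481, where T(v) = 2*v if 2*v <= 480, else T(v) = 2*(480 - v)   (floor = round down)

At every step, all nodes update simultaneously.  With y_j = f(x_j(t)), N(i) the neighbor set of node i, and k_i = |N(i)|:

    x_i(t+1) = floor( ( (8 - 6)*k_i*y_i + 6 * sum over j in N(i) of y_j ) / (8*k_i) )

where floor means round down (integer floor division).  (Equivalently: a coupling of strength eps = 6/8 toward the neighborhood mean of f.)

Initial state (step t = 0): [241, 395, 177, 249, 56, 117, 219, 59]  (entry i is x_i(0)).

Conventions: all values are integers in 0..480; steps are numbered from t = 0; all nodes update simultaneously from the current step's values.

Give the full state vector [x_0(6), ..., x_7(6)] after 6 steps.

Simulating step by step:
t=0: [241, 395, 177, 249, 56, 117, 219, 59]
t=1: [72, 217, 171, 240, 179, 112, 225, 112]
t=2: [235, 225, 193, 294, 259, 224, 261, 161]
t=3: [125, 91, 88, 179, 124, 119, 162, 187]
t=4: [254, 235, 307, 360, 285, 289, 334, 439]
t=5: [127, 117, 81, 208, 118, 103, 174, 147]
t=6: [277, 239, 231, 209, 265, 301, 296, 275]

Answer: [277, 239, 231, 209, 265, 301, 296, 275]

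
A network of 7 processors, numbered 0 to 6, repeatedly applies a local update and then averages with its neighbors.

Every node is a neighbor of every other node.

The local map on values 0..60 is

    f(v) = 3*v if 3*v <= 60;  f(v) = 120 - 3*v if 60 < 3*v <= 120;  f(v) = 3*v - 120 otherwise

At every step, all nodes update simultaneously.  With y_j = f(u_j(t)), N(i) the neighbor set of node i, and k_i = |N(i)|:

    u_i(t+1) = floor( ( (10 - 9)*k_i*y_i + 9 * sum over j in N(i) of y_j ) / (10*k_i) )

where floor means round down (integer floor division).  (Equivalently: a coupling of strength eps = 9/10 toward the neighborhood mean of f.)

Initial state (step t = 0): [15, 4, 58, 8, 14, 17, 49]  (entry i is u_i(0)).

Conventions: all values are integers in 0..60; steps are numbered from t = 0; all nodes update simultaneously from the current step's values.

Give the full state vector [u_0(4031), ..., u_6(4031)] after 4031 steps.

Answer: [45, 45, 45, 45, 45, 45, 45]
Key observation: The state at step 4, [15, 15, 15, 15, 15, 15, 15], reappears at step 6: the system is in a cycle of period 2 from step 4 on.  Therefore the state at step 4031 equals the state at step 4 + ((4031 - 4) mod 2) = 5, which is [45, 45, 45, 45, 45, 45, 45].

Derivation:
t=0: [15, 4, 58, 8, 14, 17, 49]
t=1: [36, 37, 35, 37, 36, 35, 36]
t=2: [12, 12, 11, 12, 12, 11, 12]
t=3: [35, 35, 35, 35, 35, 35, 35]
t=4: [15, 15, 15, 15, 15, 15, 15]
t=5: [45, 45, 45, 45, 45, 45, 45]
t=6: [15, 15, 15, 15, 15, 15, 15]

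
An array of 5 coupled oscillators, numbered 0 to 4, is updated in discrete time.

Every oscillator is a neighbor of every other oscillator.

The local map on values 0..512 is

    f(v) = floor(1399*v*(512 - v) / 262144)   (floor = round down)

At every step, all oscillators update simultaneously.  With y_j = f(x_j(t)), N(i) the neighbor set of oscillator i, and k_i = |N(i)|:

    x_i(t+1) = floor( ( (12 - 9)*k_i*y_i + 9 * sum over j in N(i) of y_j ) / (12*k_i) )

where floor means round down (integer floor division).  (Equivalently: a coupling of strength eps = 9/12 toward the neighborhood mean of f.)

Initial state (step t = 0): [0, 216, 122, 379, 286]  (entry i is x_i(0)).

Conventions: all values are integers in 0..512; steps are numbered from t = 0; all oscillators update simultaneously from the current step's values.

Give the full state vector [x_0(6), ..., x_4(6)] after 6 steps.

Answer: [331, 331, 331, 331, 331]

Derivation:
t=0: [0, 216, 122, 379, 286]
t=1: [226, 247, 242, 243, 247]
t=2: [347, 347, 347, 347, 347]
t=3: [305, 305, 305, 305, 305]
t=4: [336, 336, 336, 336, 336]
t=5: [315, 315, 315, 315, 315]
t=6: [331, 331, 331, 331, 331]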